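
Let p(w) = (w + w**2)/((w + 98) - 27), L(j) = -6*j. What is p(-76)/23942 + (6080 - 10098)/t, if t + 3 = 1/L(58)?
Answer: 16738022694/12509695 ≈ 1338.0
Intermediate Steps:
t = -1045/348 (t = -3 + 1/(-6*58) = -3 + 1/(-348) = -3 - 1/348 = -1045/348 ≈ -3.0029)
p(w) = (w + w**2)/(71 + w) (p(w) = (w + w**2)/((98 + w) - 27) = (w + w**2)/(71 + w))
p(-76)/23942 + (6080 - 10098)/t = -76*(1 - 76)/(71 - 76)/23942 + (6080 - 10098)/(-1045/348) = -76*(-75)/(-5)*(1/23942) - 4018*(-348/1045) = -76*(-1/5)*(-75)*(1/23942) + 1398264/1045 = -1140*1/23942 + 1398264/1045 = -570/11971 + 1398264/1045 = 16738022694/12509695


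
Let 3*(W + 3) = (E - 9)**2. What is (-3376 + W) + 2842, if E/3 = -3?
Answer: -429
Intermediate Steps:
E = -9 (E = 3*(-3) = -9)
W = 105 (W = -3 + (-9 - 9)**2/3 = -3 + (1/3)*(-18)**2 = -3 + (1/3)*324 = -3 + 108 = 105)
(-3376 + W) + 2842 = (-3376 + 105) + 2842 = -3271 + 2842 = -429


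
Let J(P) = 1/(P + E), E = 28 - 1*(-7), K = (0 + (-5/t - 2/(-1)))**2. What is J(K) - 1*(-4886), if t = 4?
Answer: 2780150/569 ≈ 4886.0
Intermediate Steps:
K = 9/16 (K = (0 + (-5/4 - 2/(-1)))**2 = (0 + (-5*1/4 - 2*(-1)))**2 = (0 + (-5/4 + 2))**2 = (0 + 3/4)**2 = (3/4)**2 = 9/16 ≈ 0.56250)
E = 35 (E = 28 + 7 = 35)
J(P) = 1/(35 + P) (J(P) = 1/(P + 35) = 1/(35 + P))
J(K) - 1*(-4886) = 1/(35 + 9/16) - 1*(-4886) = 1/(569/16) + 4886 = 16/569 + 4886 = 2780150/569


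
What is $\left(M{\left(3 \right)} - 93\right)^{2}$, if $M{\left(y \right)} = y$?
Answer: $8100$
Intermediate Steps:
$\left(M{\left(3 \right)} - 93\right)^{2} = \left(3 - 93\right)^{2} = \left(-90\right)^{2} = 8100$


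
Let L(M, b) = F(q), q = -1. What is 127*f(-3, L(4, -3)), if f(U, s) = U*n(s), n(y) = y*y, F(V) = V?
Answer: -381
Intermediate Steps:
n(y) = y**2
L(M, b) = -1
f(U, s) = U*s**2
127*f(-3, L(4, -3)) = 127*(-3*(-1)**2) = 127*(-3*1) = 127*(-3) = -381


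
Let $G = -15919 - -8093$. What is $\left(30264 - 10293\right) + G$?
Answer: $12145$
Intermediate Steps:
$G = -7826$ ($G = -15919 + 8093 = -7826$)
$\left(30264 - 10293\right) + G = \left(30264 - 10293\right) - 7826 = 19971 - 7826 = 12145$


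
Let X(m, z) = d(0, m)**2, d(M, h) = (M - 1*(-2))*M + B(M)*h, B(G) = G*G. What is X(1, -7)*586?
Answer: 0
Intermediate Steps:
B(G) = G**2
d(M, h) = M*(2 + M) + h*M**2 (d(M, h) = (M - 1*(-2))*M + M**2*h = (M + 2)*M + h*M**2 = (2 + M)*M + h*M**2 = M*(2 + M) + h*M**2)
X(m, z) = 0 (X(m, z) = (0*(2 + 0 + 0*m))**2 = (0*(2 + 0 + 0))**2 = (0*2)**2 = 0**2 = 0)
X(1, -7)*586 = 0*586 = 0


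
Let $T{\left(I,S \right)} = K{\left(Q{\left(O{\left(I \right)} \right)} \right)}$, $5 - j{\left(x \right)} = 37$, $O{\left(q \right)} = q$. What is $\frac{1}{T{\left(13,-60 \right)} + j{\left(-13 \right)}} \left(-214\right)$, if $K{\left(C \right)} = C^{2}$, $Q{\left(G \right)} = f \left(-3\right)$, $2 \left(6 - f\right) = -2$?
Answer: $- \frac{214}{409} \approx -0.52323$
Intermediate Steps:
$f = 7$ ($f = 6 - -1 = 6 + 1 = 7$)
$j{\left(x \right)} = -32$ ($j{\left(x \right)} = 5 - 37 = -32$)
$Q{\left(G \right)} = -21$ ($Q{\left(G \right)} = 7 \left(-3\right) = -21$)
$T{\left(I,S \right)} = 441$ ($T{\left(I,S \right)} = \left(-21\right)^{2} = 441$)
$\frac{1}{T{\left(13,-60 \right)} + j{\left(-13 \right)}} \left(-214\right) = \frac{1}{441 - 32} \left(-214\right) = \frac{1}{409} \left(-214\right) = - \frac{214}{409}$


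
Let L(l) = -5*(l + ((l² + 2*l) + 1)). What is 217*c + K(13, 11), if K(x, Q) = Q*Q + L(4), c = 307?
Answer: 66595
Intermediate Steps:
L(l) = -5 - 15*l - 5*l² (L(l) = -5*(l + (1 + l² + 2*l)) = -5*(1 + l² + 3*l) = -5 - 15*l - 5*l²)
K(x, Q) = -145 + Q² (K(x, Q) = Q*Q + (-5 - 15*4 - 5*4²) = Q² + (-5 - 60 - 5*16) = Q² + (-5 - 60 - 80) = Q² - 145 = -145 + Q²)
217*c + K(13, 11) = 217*307 + (-145 + 11²) = 66619 + (-145 + 121) = 66619 - 24 = 66595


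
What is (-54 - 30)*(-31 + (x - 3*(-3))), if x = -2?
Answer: 2016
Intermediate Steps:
(-54 - 30)*(-31 + (x - 3*(-3))) = (-54 - 30)*(-31 + (-2 - 3*(-3))) = -84*(-31 + (-2 + 9)) = -84*(-31 + 7) = -84*(-24) = 2016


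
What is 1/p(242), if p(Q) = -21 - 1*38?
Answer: -1/59 ≈ -0.016949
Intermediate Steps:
p(Q) = -59 (p(Q) = -21 - 38 = -59)
1/p(242) = 1/(-59) = -1/59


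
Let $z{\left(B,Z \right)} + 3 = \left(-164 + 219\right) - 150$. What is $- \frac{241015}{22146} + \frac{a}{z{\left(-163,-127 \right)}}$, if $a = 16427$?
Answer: $- \frac{96852953}{542577} \approx -178.51$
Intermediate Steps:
$z{\left(B,Z \right)} = -98$ ($z{\left(B,Z \right)} = -3 + \left(\left(-164 + 219\right) - 150\right) = -3 + \left(55 - 150\right) = -3 - 95 = -98$)
$- \frac{241015}{22146} + \frac{a}{z{\left(-163,-127 \right)}} = - \frac{241015}{22146} + \frac{16427}{-98} = \left(-241015\right) \frac{1}{22146} + 16427 \left(- \frac{1}{98}\right) = - \frac{241015}{22146} - \frac{16427}{98} = - \frac{96852953}{542577}$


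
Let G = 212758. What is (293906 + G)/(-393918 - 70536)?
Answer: -28148/25803 ≈ -1.0909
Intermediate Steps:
(293906 + G)/(-393918 - 70536) = (293906 + 212758)/(-393918 - 70536) = 506664/(-464454) = 506664*(-1/464454) = -28148/25803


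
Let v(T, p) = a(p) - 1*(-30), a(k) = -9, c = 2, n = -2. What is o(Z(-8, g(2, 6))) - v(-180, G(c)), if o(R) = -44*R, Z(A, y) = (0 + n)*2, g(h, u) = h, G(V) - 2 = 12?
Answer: 155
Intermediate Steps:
G(V) = 14 (G(V) = 2 + 12 = 14)
Z(A, y) = -4 (Z(A, y) = (0 - 2)*2 = -2*2 = -4)
v(T, p) = 21 (v(T, p) = -9 - 1*(-30) = -9 + 30 = 21)
o(Z(-8, g(2, 6))) - v(-180, G(c)) = -44*(-4) - 1*21 = 176 - 21 = 155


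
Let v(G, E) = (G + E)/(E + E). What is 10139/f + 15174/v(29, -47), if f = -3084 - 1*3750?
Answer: 541529689/6834 ≈ 79241.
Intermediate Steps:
v(G, E) = (E + G)/(2*E) (v(G, E) = (E + G)/((2*E)) = (E + G)*(1/(2*E)) = (E + G)/(2*E))
f = -6834 (f = -3084 - 3750 = -6834)
10139/f + 15174/v(29, -47) = 10139/(-6834) + 15174/(((½)*(-47 + 29)/(-47))) = 10139*(-1/6834) + 15174/(((½)*(-1/47)*(-18))) = -10139/6834 + 15174/(9/47) = -10139/6834 + 15174*(47/9) = -10139/6834 + 79242 = 541529689/6834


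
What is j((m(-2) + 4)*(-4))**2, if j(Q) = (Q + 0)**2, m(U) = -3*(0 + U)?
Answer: 2560000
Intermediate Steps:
m(U) = -3*U
j(Q) = Q**2
j((m(-2) + 4)*(-4))**2 = (((-3*(-2) + 4)*(-4))**2)**2 = (((6 + 4)*(-4))**2)**2 = ((10*(-4))**2)**2 = ((-40)**2)**2 = 1600**2 = 2560000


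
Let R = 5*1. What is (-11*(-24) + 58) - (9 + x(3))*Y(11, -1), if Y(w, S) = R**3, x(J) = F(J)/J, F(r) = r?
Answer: -928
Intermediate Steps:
R = 5
x(J) = 1 (x(J) = J/J = 1)
Y(w, S) = 125 (Y(w, S) = 5**3 = 125)
(-11*(-24) + 58) - (9 + x(3))*Y(11, -1) = (-11*(-24) + 58) - (9 + 1)*125 = (264 + 58) - 10*125 = 322 - 1*1250 = 322 - 1250 = -928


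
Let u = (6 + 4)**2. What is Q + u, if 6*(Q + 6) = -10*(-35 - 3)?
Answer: 472/3 ≈ 157.33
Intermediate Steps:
u = 100 (u = 10**2 = 100)
Q = 172/3 (Q = -6 + (-10*(-35 - 3))/6 = -6 + (-10*(-38))/6 = -6 + (1/6)*380 = -6 + 190/3 = 172/3 ≈ 57.333)
Q + u = 172/3 + 100 = 472/3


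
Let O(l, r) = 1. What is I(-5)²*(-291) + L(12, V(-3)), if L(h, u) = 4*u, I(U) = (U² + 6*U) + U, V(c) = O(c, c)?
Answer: -29096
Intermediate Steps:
V(c) = 1
I(U) = U² + 7*U
I(-5)²*(-291) + L(12, V(-3)) = (-5*(7 - 5))²*(-291) + 4*1 = (-5*2)²*(-291) + 4 = (-10)²*(-291) + 4 = 100*(-291) + 4 = -29100 + 4 = -29096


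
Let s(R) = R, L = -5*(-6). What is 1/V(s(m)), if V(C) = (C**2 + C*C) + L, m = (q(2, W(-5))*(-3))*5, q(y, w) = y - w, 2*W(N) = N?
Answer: 2/18285 ≈ 0.00010938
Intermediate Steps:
W(N) = N/2
L = 30
m = -135/2 (m = ((2 - (-5)/2)*(-3))*5 = ((2 - 1*(-5/2))*(-3))*5 = ((2 + 5/2)*(-3))*5 = ((9/2)*(-3))*5 = -27/2*5 = -135/2 ≈ -67.500)
V(C) = 30 + 2*C**2 (V(C) = (C**2 + C*C) + 30 = (C**2 + C**2) + 30 = 2*C**2 + 30 = 30 + 2*C**2)
1/V(s(m)) = 1/(30 + 2*(-135/2)**2) = 1/(30 + 2*(18225/4)) = 1/(30 + 18225/2) = 1/(18285/2) = 2/18285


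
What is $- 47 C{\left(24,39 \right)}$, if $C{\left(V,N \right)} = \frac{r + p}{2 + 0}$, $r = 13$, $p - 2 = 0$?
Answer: $- \frac{705}{2} \approx -352.5$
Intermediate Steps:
$p = 2$ ($p = 2 + 0 = 2$)
$C{\left(V,N \right)} = \frac{15}{2}$ ($C{\left(V,N \right)} = \frac{13 + 2}{2 + 0} = \frac{15}{2}$)
$- 47 C{\left(24,39 \right)} = \left(-47\right) \frac{15}{2} = - \frac{705}{2}$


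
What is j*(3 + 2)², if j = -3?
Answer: -75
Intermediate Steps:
j*(3 + 2)² = -3*(3 + 2)² = -3*5² = -3*25 = -75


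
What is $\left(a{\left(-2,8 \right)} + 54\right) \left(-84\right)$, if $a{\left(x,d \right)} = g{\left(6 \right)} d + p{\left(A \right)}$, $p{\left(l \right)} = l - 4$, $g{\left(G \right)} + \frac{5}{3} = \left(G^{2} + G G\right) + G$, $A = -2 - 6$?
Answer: $-54824$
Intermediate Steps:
$A = -8$ ($A = -2 - 6 = -8$)
$g{\left(G \right)} = - \frac{5}{3} + G + 2 G^{2}$ ($g{\left(G \right)} = - \frac{5}{3} + \left(\left(G^{2} + G G\right) + G\right) = - \frac{5}{3} + \left(\left(G^{2} + G^{2}\right) + G\right) = - \frac{5}{3} + \left(2 G^{2} + G\right) = - \frac{5}{3} + \left(G + 2 G^{2}\right) = - \frac{5}{3} + G + 2 G^{2}$)
$p{\left(l \right)} = -4 + l$
$a{\left(x,d \right)} = -12 + \frac{229 d}{3}$ ($a{\left(x,d \right)} = \left(- \frac{5}{3} + 6 + 2 \cdot 6^{2}\right) d - 12 = \left(- \frac{5}{3} + 6 + 2 \cdot 36\right) d - 12 = \left(- \frac{5}{3} + 6 + 72\right) d - 12 = \frac{229 d}{3} - 12 = -12 + \frac{229 d}{3}$)
$\left(a{\left(-2,8 \right)} + 54\right) \left(-84\right) = \left(\left(-12 + \frac{229}{3} \cdot 8\right) + 54\right) \left(-84\right) = \left(\left(-12 + \frac{1832}{3}\right) + 54\right) \left(-84\right) = \left(\frac{1796}{3} + 54\right) \left(-84\right) = \frac{1958}{3} \left(-84\right) = -54824$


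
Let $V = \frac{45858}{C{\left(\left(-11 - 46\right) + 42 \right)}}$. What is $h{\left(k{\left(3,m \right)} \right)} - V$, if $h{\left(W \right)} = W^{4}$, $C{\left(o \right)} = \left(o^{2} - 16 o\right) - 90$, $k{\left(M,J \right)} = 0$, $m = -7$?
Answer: $- \frac{15286}{125} \approx -122.29$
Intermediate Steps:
$C{\left(o \right)} = -90 + o^{2} - 16 o$
$V = \frac{15286}{125}$ ($V = \frac{45858}{-90 + \left(\left(-11 - 46\right) + 42\right)^{2} - 16 \left(\left(-11 - 46\right) + 42\right)} = \frac{45858}{-90 + \left(-57 + 42\right)^{2} - 16 \left(-57 + 42\right)} = \frac{45858}{-90 + \left(-15\right)^{2} - -240} = \frac{45858}{-90 + 225 + 240} = \frac{45858}{375} = 45858 \cdot \frac{1}{375} = \frac{15286}{125} \approx 122.29$)
$h{\left(k{\left(3,m \right)} \right)} - V = 0^{4} - \frac{15286}{125} = 0 - \frac{15286}{125} = - \frac{15286}{125}$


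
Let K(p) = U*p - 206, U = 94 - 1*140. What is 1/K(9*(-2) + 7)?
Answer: 1/300 ≈ 0.0033333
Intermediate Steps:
U = -46 (U = 94 - 140 = -46)
K(p) = -206 - 46*p (K(p) = -46*p - 206 = -206 - 46*p)
1/K(9*(-2) + 7) = 1/(-206 - 46*(9*(-2) + 7)) = 1/(-206 - 46*(-18 + 7)) = 1/(-206 - 46*(-11)) = 1/(-206 + 506) = 1/300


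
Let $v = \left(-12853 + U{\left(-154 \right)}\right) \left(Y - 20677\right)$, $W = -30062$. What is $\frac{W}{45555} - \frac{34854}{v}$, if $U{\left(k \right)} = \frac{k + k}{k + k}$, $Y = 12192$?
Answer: $- \frac{36442504729}{55197080190} \approx -0.66022$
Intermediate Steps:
$U{\left(k \right)} = 1$ ($U{\left(k \right)} = \frac{2 k}{2 k} = 2 k \frac{1}{2 k} = 1$)
$v = 109049220$ ($v = \left(-12853 + 1\right) \left(12192 - 20677\right) = \left(-12852\right) \left(-8485\right) = 109049220$)
$\frac{W}{45555} - \frac{34854}{v} = - \frac{30062}{45555} - \frac{34854}{109049220} = \left(-30062\right) \frac{1}{45555} - \frac{5809}{18174870} = - \frac{30062}{45555} - \frac{5809}{18174870} = - \frac{36442504729}{55197080190}$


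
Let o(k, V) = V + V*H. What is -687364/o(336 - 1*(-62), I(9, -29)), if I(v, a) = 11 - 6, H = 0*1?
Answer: -687364/5 ≈ -1.3747e+5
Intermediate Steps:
H = 0
I(v, a) = 5
o(k, V) = V (o(k, V) = V + V*0 = V + 0 = V)
-687364/o(336 - 1*(-62), I(9, -29)) = -687364/5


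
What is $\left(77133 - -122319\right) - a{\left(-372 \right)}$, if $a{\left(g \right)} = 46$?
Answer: $199406$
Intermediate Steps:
$\left(77133 - -122319\right) - a{\left(-372 \right)} = \left(77133 - -122319\right) - 46 = \left(77133 + 122319\right) - 46 = 199452 - 46 = 199406$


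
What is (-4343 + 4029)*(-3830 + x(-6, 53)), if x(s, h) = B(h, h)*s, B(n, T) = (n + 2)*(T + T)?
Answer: 12186340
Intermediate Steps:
B(n, T) = 2*T*(2 + n) (B(n, T) = (2 + n)*(2*T) = 2*T*(2 + n))
x(s, h) = 2*h*s*(2 + h) (x(s, h) = (2*h*(2 + h))*s = 2*h*s*(2 + h))
(-4343 + 4029)*(-3830 + x(-6, 53)) = (-4343 + 4029)*(-3830 + 2*53*(-6)*(2 + 53)) = -314*(-3830 + 2*53*(-6)*55) = -314*(-3830 - 34980) = -314*(-38810) = 12186340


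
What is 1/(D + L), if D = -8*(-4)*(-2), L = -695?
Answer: -1/759 ≈ -0.0013175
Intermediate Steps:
D = -64 (D = 32*(-2) = -64)
1/(D + L) = 1/(-64 - 695) = 1/(-759) = -1/759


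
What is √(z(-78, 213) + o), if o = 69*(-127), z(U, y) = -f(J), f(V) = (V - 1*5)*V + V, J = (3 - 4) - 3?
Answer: I*√8795 ≈ 93.782*I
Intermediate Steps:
J = -4 (J = -1 - 3 = -4)
f(V) = V + V*(-5 + V) (f(V) = (V - 5)*V + V = (-5 + V)*V + V = V*(-5 + V) + V = V + V*(-5 + V))
z(U, y) = -32 (z(U, y) = -(-4)*(-4 - 4) = -(-4)*(-8) = -1*32 = -32)
o = -8763
√(z(-78, 213) + o) = √(-32 - 8763) = √(-8795) = I*√8795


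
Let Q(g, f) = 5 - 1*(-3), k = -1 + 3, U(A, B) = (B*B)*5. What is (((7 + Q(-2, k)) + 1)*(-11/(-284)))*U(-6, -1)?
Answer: 220/71 ≈ 3.0986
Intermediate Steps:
U(A, B) = 5*B² (U(A, B) = B²*5 = 5*B²)
k = 2
Q(g, f) = 8 (Q(g, f) = 5 + 3 = 8)
(((7 + Q(-2, k)) + 1)*(-11/(-284)))*U(-6, -1) = (((7 + 8) + 1)*(-11/(-284)))*(5*(-1)²) = ((15 + 1)*(-11*(-1/284)))*(5*1) = (16*(11/284))*5 = (44/71)*5 = 220/71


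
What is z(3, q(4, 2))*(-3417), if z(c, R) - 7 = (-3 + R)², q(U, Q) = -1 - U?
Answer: -242607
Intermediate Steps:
z(c, R) = 7 + (-3 + R)²
z(3, q(4, 2))*(-3417) = (7 + (-3 + (-1 - 1*4))²)*(-3417) = (7 + (-3 + (-1 - 4))²)*(-3417) = (7 + (-3 - 5)²)*(-3417) = (7 + (-8)²)*(-3417) = (7 + 64)*(-3417) = 71*(-3417) = -242607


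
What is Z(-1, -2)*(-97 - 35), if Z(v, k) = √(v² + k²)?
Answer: -132*√5 ≈ -295.16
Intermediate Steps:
Z(v, k) = √(k² + v²)
Z(-1, -2)*(-97 - 35) = √((-2)² + (-1)²)*(-97 - 35) = √(4 + 1)*(-132) = √5*(-132) = -132*√5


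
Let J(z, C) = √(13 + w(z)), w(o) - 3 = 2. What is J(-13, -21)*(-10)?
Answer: -30*√2 ≈ -42.426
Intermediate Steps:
w(o) = 5 (w(o) = 3 + 2 = 5)
J(z, C) = 3*√2 (J(z, C) = √(13 + 5) = √18 = 3*√2)
J(-13, -21)*(-10) = (3*√2)*(-10) = -30*√2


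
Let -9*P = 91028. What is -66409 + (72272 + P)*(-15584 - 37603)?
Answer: -9918156407/3 ≈ -3.3061e+9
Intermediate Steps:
P = -91028/9 (P = -1/9*91028 = -91028/9 ≈ -10114.)
-66409 + (72272 + P)*(-15584 - 37603) = -66409 + (72272 - 91028/9)*(-15584 - 37603) = -66409 + (559420/9)*(-53187) = -66409 - 9917957180/3 = -9918156407/3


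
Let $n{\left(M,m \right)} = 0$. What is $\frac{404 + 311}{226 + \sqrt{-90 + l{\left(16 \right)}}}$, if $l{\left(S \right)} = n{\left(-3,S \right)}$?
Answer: $\frac{80795}{25583} - \frac{2145 i \sqrt{10}}{51166} \approx 3.1582 - 0.13257 i$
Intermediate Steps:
$l{\left(S \right)} = 0$
$\frac{404 + 311}{226 + \sqrt{-90 + l{\left(16 \right)}}} = \frac{404 + 311}{226 + \sqrt{-90 + 0}} = \frac{715}{226 + \sqrt{-90}} = \frac{715}{226 + 3 i \sqrt{10}}$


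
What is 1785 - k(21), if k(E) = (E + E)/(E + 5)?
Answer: 23184/13 ≈ 1783.4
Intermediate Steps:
k(E) = 2*E/(5 + E) (k(E) = (2*E)/(5 + E) = 2*E/(5 + E))
1785 - k(21) = 1785 - 2*21/(5 + 21) = 1785 - 2*21/26 = 1785 - 1*21/13 = 1785 - 21/13 = 23184/13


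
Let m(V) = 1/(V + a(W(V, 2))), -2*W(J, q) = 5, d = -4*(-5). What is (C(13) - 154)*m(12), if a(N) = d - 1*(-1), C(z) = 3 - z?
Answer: -164/33 ≈ -4.9697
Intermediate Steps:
d = 20
W(J, q) = -5/2 (W(J, q) = -½*5 = -5/2)
a(N) = 21 (a(N) = 20 - 1*(-1) = 20 + 1 = 21)
m(V) = 1/(21 + V) (m(V) = 1/(V + 21) = 1/(21 + V))
(C(13) - 154)*m(12) = ((3 - 1*13) - 154)/(21 + 12) = ((3 - 13) - 154)/33 = (-10 - 154)*(1/33) = -164*1/33 = -164/33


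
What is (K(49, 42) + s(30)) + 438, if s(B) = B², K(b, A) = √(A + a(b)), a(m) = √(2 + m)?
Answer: 1338 + √(42 + √51) ≈ 1345.0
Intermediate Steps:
K(b, A) = √(A + √(2 + b))
(K(49, 42) + s(30)) + 438 = (√(42 + √(2 + 49)) + 30²) + 438 = (√(42 + √51) + 900) + 438 = (900 + √(42 + √51)) + 438 = 1338 + √(42 + √51)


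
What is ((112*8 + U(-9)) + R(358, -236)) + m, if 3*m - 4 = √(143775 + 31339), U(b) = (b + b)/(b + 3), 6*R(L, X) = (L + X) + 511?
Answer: 6035/6 + √175114/3 ≈ 1145.3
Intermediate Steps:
R(L, X) = 511/6 + L/6 + X/6 (R(L, X) = ((L + X) + 511)/6 = (511 + L + X)/6 = 511/6 + L/6 + X/6)
U(b) = 2*b/(3 + b) (U(b) = (2*b)/(3 + b) = 2*b/(3 + b))
m = 4/3 + √175114/3 (m = 4/3 + √(143775 + 31339)/3 = 4/3 + √175114/3 ≈ 140.82)
((112*8 + U(-9)) + R(358, -236)) + m = ((112*8 + 2*(-9)/(3 - 9)) + (511/6 + (⅙)*358 + (⅙)*(-236))) + (4/3 + √175114/3) = ((896 + 2*(-9)/(-6)) + (511/6 + 179/3 - 118/3)) + (4/3 + √175114/3) = ((896 + 2*(-9)*(-⅙)) + 211/2) + (4/3 + √175114/3) = ((896 + 3) + 211/2) + (4/3 + √175114/3) = (899 + 211/2) + (4/3 + √175114/3) = 2009/2 + (4/3 + √175114/3) = 6035/6 + √175114/3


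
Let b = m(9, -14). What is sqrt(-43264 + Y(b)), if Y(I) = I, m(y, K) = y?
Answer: I*sqrt(43255) ≈ 207.98*I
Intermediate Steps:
b = 9
sqrt(-43264 + Y(b)) = sqrt(-43264 + 9) = sqrt(-43255) = I*sqrt(43255)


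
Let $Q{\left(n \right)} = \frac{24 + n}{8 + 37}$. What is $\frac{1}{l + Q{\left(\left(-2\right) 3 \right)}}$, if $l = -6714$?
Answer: $- \frac{5}{33568} \approx -0.00014895$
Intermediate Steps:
$Q{\left(n \right)} = \frac{8}{15} + \frac{n}{45}$ ($Q{\left(n \right)} = \frac{24 + n}{45} = \left(24 + n\right) \frac{1}{45} = \frac{8}{15} + \frac{n}{45}$)
$\frac{1}{l + Q{\left(\left(-2\right) 3 \right)}} = \frac{1}{-6714 + \left(\frac{8}{15} + \frac{\left(-2\right) 3}{45}\right)} = \frac{1}{-6714 + \left(\frac{8}{15} + \frac{1}{45} \left(-6\right)\right)} = \frac{1}{-6714 + \left(\frac{8}{15} - \frac{2}{15}\right)} = \frac{1}{-6714 + \frac{2}{5}} = \frac{1}{- \frac{33568}{5}} = - \frac{5}{33568}$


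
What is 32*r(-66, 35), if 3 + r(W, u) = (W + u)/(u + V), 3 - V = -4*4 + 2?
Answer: -1496/13 ≈ -115.08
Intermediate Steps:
V = 17 (V = 3 - (-4*4 + 2) = 3 - (-16 + 2) = 3 - 1*(-14) = 3 + 14 = 17)
r(W, u) = -3 + (W + u)/(17 + u) (r(W, u) = -3 + (W + u)/(u + 17) = -3 + (W + u)/(17 + u))
32*r(-66, 35) = 32*((-51 - 66 - 2*35)/(17 + 35)) = 32*((-51 - 66 - 70)/52) = 32*((1/52)*(-187)) = 32*(-187/52) = -1496/13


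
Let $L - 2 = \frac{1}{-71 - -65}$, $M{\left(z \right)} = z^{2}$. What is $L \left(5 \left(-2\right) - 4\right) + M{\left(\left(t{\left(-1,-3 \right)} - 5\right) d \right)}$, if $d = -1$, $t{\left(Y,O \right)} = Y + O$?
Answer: $\frac{166}{3} \approx 55.333$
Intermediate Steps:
$t{\left(Y,O \right)} = O + Y$
$L = \frac{11}{6}$ ($L = 2 + \frac{1}{-71 - -65} = 2 + \frac{1}{-71 + 65} = 2 + \frac{1}{-6} = 2 - \frac{1}{6} = \frac{11}{6} \approx 1.8333$)
$L \left(5 \left(-2\right) - 4\right) + M{\left(\left(t{\left(-1,-3 \right)} - 5\right) d \right)} = \frac{11 \left(5 \left(-2\right) - 4\right)}{6} + \left(\left(\left(-3 - 1\right) - 5\right) \left(-1\right)\right)^{2} = \frac{11 \left(-10 - 4\right)}{6} + \left(\left(-4 - 5\right) \left(-1\right)\right)^{2} = \frac{11}{6} \left(-14\right) + \left(\left(-9\right) \left(-1\right)\right)^{2} = - \frac{77}{3} + 9^{2} = - \frac{77}{3} + 81 = \frac{166}{3}$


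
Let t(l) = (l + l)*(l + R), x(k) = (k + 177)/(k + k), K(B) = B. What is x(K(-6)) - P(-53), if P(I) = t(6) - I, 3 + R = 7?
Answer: -749/4 ≈ -187.25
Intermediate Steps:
R = 4 (R = -3 + 7 = 4)
x(k) = (177 + k)/(2*k) (x(k) = (177 + k)/((2*k)) = (177 + k)*(1/(2*k)) = (177 + k)/(2*k))
t(l) = 2*l*(4 + l) (t(l) = (l + l)*(l + 4) = (2*l)*(4 + l) = 2*l*(4 + l))
P(I) = 120 - I (P(I) = 2*6*(4 + 6) - I = 2*6*10 - I = 120 - I)
x(K(-6)) - P(-53) = (1/2)*(177 - 6)/(-6) - (120 - 1*(-53)) = (1/2)*(-1/6)*171 - (120 + 53) = -57/4 - 1*173 = -57/4 - 173 = -749/4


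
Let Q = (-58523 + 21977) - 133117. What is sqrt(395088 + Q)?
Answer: 5*sqrt(9017) ≈ 474.79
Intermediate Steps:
Q = -169663 (Q = -36546 - 133117 = -169663)
sqrt(395088 + Q) = sqrt(395088 - 169663) = sqrt(225425) = 5*sqrt(9017)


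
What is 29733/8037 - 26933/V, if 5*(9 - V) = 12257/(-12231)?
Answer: -4406971276613/1507344708 ≈ -2923.7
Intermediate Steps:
V = 562652/61155 (V = 9 - 12257/(5*(-12231)) = 9 - 12257*(-1)/(5*12231) = 9 - 1/5*(-12257/12231) = 9 + 12257/61155 = 562652/61155 ≈ 9.2004)
29733/8037 - 26933/V = 29733/8037 - 26933/562652/61155 = 29733*(1/8037) - 26933*61155/562652 = 9911/2679 - 1647087615/562652 = -4406971276613/1507344708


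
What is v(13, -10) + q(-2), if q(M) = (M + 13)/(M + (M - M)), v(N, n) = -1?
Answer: -13/2 ≈ -6.5000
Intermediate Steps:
q(M) = (13 + M)/M (q(M) = (13 + M)/(M + 0) = (13 + M)/M)
v(13, -10) + q(-2) = -1 + (13 - 2)/(-2) = -1 - ½*11 = -1 - 11/2 = -13/2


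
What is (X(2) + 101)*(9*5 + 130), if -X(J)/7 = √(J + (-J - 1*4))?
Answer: 17675 - 2450*I ≈ 17675.0 - 2450.0*I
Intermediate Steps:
X(J) = -14*I (X(J) = -7*√(J + (-J - 1*4)) = -7*√(J + (-J - 4)) = -7*√(J + (-4 - J)) = -14*I)
(X(2) + 101)*(9*5 + 130) = (-14*I + 101)*(9*5 + 130) = (101 - 14*I)*(45 + 130) = (101 - 14*I)*175 = 17675 - 2450*I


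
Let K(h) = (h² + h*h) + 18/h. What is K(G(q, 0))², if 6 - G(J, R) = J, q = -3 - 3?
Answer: 335241/4 ≈ 83810.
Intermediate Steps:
q = -6
G(J, R) = 6 - J
K(h) = 2*h² + 18/h (K(h) = (h² + h²) + 18/h = 2*h² + 18/h)
K(G(q, 0))² = (2*(9 + (6 - 1*(-6))³)/(6 - 1*(-6)))² = (2*(9 + (6 + 6)³)/(6 + 6))² = (2*(9 + 12³)/12)² = (2*(1/12)*(9 + 1728))² = (2*(1/12)*1737)² = (579/2)² = 335241/4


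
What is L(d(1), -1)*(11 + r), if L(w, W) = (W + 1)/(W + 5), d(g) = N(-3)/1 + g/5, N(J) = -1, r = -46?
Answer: 0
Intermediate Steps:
d(g) = -1 + g/5 (d(g) = -1/1 + g/5 = -1*1 + g*(⅕) = -1 + g/5)
L(w, W) = (1 + W)/(5 + W)
L(d(1), -1)*(11 + r) = ((1 - 1)/(5 - 1))*(11 - 46) = (0/4)*(-35) = ((¼)*0)*(-35) = 0*(-35) = 0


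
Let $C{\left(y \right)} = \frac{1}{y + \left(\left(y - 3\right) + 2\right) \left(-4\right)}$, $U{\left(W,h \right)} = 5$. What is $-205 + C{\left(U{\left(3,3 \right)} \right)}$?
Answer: $- \frac{2256}{11} \approx -205.09$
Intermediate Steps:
$C{\left(y \right)} = \frac{1}{4 - 3 y}$ ($C{\left(y \right)} = \frac{1}{y + \left(\left(-3 + y\right) + 2\right) \left(-4\right)} = \frac{1}{y + \left(-1 + y\right) \left(-4\right)} = \frac{1}{y - \left(-4 + 4 y\right)} = \frac{1}{4 - 3 y}$)
$-205 + C{\left(U{\left(3,3 \right)} \right)} = -205 - \frac{1}{-4 + 3 \cdot 5} = -205 - \frac{1}{-4 + 15} = -205 - \frac{1}{11} = - \frac{2256}{11}$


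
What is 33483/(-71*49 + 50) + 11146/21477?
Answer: -75654973/8182737 ≈ -9.2457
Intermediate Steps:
33483/(-71*49 + 50) + 11146/21477 = 33483/(-3479 + 50) + 11146*(1/21477) = 33483/(-3429) + 11146/21477 = 33483*(-1/3429) + 11146/21477 = -11161/1143 + 11146/21477 = -75654973/8182737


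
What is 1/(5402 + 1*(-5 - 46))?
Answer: 1/5351 ≈ 0.00018688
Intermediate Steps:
1/(5402 + 1*(-5 - 46)) = 1/(5402 + 1*(-51)) = 1/(5402 - 51) = 1/5351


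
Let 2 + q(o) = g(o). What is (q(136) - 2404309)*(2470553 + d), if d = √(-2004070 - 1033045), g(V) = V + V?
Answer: -5939305763567 - 2404039*I*√3037115 ≈ -5.9393e+12 - 4.1896e+9*I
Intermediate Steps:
g(V) = 2*V
q(o) = -2 + 2*o
d = I*√3037115 (d = √(-3037115) = I*√3037115 ≈ 1742.7*I)
(q(136) - 2404309)*(2470553 + d) = ((-2 + 2*136) - 2404309)*(2470553 + I*√3037115) = ((-2 + 272) - 2404309)*(2470553 + I*√3037115) = (270 - 2404309)*(2470553 + I*√3037115) = -2404039*(2470553 + I*√3037115) = -5939305763567 - 2404039*I*√3037115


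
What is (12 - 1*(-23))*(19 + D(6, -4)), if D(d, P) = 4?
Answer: 805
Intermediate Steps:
(12 - 1*(-23))*(19 + D(6, -4)) = (12 - 1*(-23))*(19 + 4) = (12 + 23)*23 = 35*23 = 805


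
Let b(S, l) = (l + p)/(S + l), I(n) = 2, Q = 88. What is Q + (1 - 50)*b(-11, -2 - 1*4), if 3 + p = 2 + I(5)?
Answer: 1251/17 ≈ 73.588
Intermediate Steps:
p = 1 (p = -3 + (2 + 2) = -3 + 4 = 1)
b(S, l) = (1 + l)/(S + l) (b(S, l) = (l + 1)/(S + l) = (1 + l)/(S + l))
Q + (1 - 50)*b(-11, -2 - 1*4) = 88 + (1 - 50)*((1 + (-2 - 1*4))/(-11 + (-2 - 1*4))) = 88 - 49*(1 + (-2 - 4))/(-11 + (-2 - 4)) = 88 - 49*(1 - 6)/(-11 - 6) = 88 - 49*(-5)/(-17) = 88 - (-49)*(-5)/17 = 88 - 49*5/17 = 88 - 245/17 = 1251/17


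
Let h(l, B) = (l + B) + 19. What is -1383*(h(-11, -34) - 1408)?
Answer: 1983222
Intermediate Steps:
h(l, B) = 19 + B + l (h(l, B) = (B + l) + 19 = 19 + B + l)
-1383*(h(-11, -34) - 1408) = -1383*((19 - 34 - 11) - 1408) = -1383*(-26 - 1408) = -1383*(-1434) = 1983222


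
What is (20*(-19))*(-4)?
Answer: 1520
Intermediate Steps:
(20*(-19))*(-4) = -380*(-4) = 1520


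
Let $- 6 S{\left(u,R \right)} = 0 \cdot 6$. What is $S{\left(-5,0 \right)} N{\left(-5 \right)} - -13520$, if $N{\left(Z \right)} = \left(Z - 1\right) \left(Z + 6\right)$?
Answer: $13520$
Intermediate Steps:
$S{\left(u,R \right)} = 0$ ($S{\left(u,R \right)} = - \frac{0 \cdot 6}{6} = \left(- \frac{1}{6}\right) 0 = 0$)
$N{\left(Z \right)} = \left(-1 + Z\right) \left(6 + Z\right)$
$S{\left(-5,0 \right)} N{\left(-5 \right)} - -13520 = 0 \left(-6 + \left(-5\right)^{2} + 5 \left(-5\right)\right) - -13520 = 0 \left(-6 + 25 - 25\right) + 13520 = 0 \left(-6\right) + 13520 = 0 + 13520 = 13520$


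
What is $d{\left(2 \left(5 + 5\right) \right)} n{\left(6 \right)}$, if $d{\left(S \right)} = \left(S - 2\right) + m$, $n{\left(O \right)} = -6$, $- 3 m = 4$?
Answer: $-100$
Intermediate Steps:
$m = - \frac{4}{3}$ ($m = \left(- \frac{1}{3}\right) 4 = - \frac{4}{3} \approx -1.3333$)
$d{\left(S \right)} = - \frac{10}{3} + S$ ($d{\left(S \right)} = \left(S - 2\right) - \frac{4}{3} = \left(-2 + S\right) - \frac{4}{3} = - \frac{10}{3} + S$)
$d{\left(2 \left(5 + 5\right) \right)} n{\left(6 \right)} = \left(- \frac{10}{3} + 2 \left(5 + 5\right)\right) \left(-6\right) = \left(- \frac{10}{3} + 2 \cdot 10\right) \left(-6\right) = \left(- \frac{10}{3} + 20\right) \left(-6\right) = \frac{50}{3} \left(-6\right) = -100$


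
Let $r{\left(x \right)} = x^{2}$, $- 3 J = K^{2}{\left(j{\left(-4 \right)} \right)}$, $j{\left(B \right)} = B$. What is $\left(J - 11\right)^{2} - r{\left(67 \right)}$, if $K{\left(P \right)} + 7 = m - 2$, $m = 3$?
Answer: $-3960$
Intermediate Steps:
$K{\left(P \right)} = -6$ ($K{\left(P \right)} = -7 + \left(3 - 2\right) = -7 + 1 = -6$)
$J = -12$ ($J = - \frac{\left(-6\right)^{2}}{3} = \left(- \frac{1}{3}\right) 36 = -12$)
$\left(J - 11\right)^{2} - r{\left(67 \right)} = \left(-12 - 11\right)^{2} - 67^{2} = \left(-23\right)^{2} - 4489 = 529 - 4489 = -3960$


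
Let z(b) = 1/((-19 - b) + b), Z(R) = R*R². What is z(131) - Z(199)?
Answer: -149731382/19 ≈ -7.8806e+6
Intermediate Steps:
Z(R) = R³
z(b) = -1/19 (z(b) = 1/(-19) = -1/19)
z(131) - Z(199) = -1/19 - 1*199³ = -1/19 - 1*7880599 = -1/19 - 7880599 = -149731382/19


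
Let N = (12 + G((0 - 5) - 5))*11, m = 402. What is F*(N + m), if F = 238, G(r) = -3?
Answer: 119238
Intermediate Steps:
N = 99 (N = (12 - 3)*11 = 9*11 = 99)
F*(N + m) = 238*(99 + 402) = 238*501 = 119238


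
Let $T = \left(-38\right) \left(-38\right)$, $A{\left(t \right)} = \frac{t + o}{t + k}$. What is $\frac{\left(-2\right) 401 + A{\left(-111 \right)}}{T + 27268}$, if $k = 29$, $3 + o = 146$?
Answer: $- \frac{16449}{588596} \approx -0.027946$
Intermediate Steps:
$o = 143$ ($o = -3 + 146 = 143$)
$A{\left(t \right)} = \frac{143 + t}{29 + t}$ ($A{\left(t \right)} = \frac{t + 143}{t + 29} = \frac{143 + t}{29 + t}$)
$T = 1444$
$\frac{\left(-2\right) 401 + A{\left(-111 \right)}}{T + 27268} = \frac{\left(-2\right) 401 + \frac{143 - 111}{29 - 111}}{1444 + 27268} = \frac{-802 + \frac{1}{-82} \cdot 32}{28712} = \left(-802 - \frac{16}{41}\right) \frac{1}{28712} = \left(- \frac{32898}{41}\right) \frac{1}{28712} = - \frac{16449}{588596}$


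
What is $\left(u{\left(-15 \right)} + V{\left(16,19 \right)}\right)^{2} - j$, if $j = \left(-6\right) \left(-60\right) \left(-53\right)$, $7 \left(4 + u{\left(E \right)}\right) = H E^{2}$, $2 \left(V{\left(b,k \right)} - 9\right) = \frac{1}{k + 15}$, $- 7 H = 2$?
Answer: $\frac{212023393801}{11102224} \approx 19097.0$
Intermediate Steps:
$H = - \frac{2}{7}$ ($H = \left(- \frac{1}{7}\right) 2 = - \frac{2}{7} \approx -0.28571$)
$V{\left(b,k \right)} = 9 + \frac{1}{2 \left(15 + k\right)}$ ($V{\left(b,k \right)} = 9 + \frac{1}{2 \left(k + 15\right)} = 9 + \frac{1}{2 \left(15 + k\right)}$)
$u{\left(E \right)} = -4 - \frac{2 E^{2}}{49}$ ($u{\left(E \right)} = -4 + \frac{\left(- \frac{2}{7}\right) E^{2}}{7} = -4 - \frac{2 E^{2}}{49}$)
$j = -19080$ ($j = 360 \left(-53\right) = -19080$)
$\left(u{\left(-15 \right)} + V{\left(16,19 \right)}\right)^{2} - j = \left(\left(-4 - \frac{2 \left(-15\right)^{2}}{49}\right) + \frac{271 + 18 \cdot 19}{2 \left(15 + 19\right)}\right)^{2} - -19080 = \left(\left(-4 - \frac{450}{49}\right) + \frac{271 + 342}{2 \cdot 34}\right)^{2} + 19080 = \left(\left(-4 - \frac{450}{49}\right) + \frac{1}{2} \cdot \frac{1}{34} \cdot 613\right)^{2} + 19080 = \left(- \frac{646}{49} + \frac{613}{68}\right)^{2} + 19080 = \left(- \frac{13891}{3332}\right)^{2} + 19080 = \frac{192959881}{11102224} + 19080 = \frac{212023393801}{11102224}$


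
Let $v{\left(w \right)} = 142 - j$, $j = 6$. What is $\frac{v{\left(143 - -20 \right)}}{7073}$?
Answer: $\frac{136}{7073} \approx 0.019228$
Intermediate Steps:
$v{\left(w \right)} = 136$ ($v{\left(w \right)} = 142 - 6 = 136$)
$\frac{v{\left(143 - -20 \right)}}{7073} = \frac{136}{7073}$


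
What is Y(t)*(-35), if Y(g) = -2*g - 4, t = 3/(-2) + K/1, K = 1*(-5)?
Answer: -315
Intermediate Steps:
K = -5
t = -13/2 (t = 3/(-2) - 5/1 = 3*(-½) - 5*1 = -3/2 - 5 = -13/2 ≈ -6.5000)
Y(g) = -4 - 2*g
Y(t)*(-35) = (-4 - 2*(-13/2))*(-35) = (-4 + 13)*(-35) = 9*(-35) = -315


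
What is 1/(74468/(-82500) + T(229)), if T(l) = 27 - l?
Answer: -20625/4184867 ≈ -0.0049285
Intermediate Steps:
1/(74468/(-82500) + T(229)) = 1/(74468/(-82500) + (27 - 1*229)) = 1/(74468*(-1/82500) + (27 - 229)) = 1/(-18617/20625 - 202) = 1/(-4184867/20625) = -20625/4184867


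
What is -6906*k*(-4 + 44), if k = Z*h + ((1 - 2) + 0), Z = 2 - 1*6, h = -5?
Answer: -5248560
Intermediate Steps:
Z = -4 (Z = 2 - 6 = -4)
k = 19 (k = -4*(-5) + ((1 - 2) + 0) = 20 + (-1 + 0) = 20 - 1 = 19)
-6906*k*(-4 + 44) = -6906*19*(-4 + 44) = -6906*19*40 = -6906/(1/760) = -6906/1/760 = -6906*760 = -5248560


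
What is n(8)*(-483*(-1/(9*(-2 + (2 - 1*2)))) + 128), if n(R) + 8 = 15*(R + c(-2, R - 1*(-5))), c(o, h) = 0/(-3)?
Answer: 33992/3 ≈ 11331.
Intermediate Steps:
c(o, h) = 0 (c(o, h) = 0*(-⅓) = 0)
n(R) = -8 + 15*R (n(R) = -8 + 15*(R + 0) = -8 + 15*R)
n(8)*(-483*(-1/(9*(-2 + (2 - 1*2)))) + 128) = (-8 + 15*8)*(-483*(-1/(9*(-2 + (2 - 1*2)))) + 128) = (-8 + 120)*(-483*(-1/(9*(-2 + (2 - 2)))) + 128) = 112*(-483*(-1/(9*(-2 + 0))) + 128) = 112*(-483/((-9*(-2))) + 128) = 112*(-483/18 + 128) = 112*(-483*1/18 + 128) = 112*(-161/6 + 128) = 112*(607/6) = 33992/3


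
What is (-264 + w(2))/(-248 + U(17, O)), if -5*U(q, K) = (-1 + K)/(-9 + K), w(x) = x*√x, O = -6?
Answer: 19800/18607 - 150*√2/18607 ≈ 1.0527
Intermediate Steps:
w(x) = x^(3/2)
U(q, K) = -(-1 + K)/(5*(-9 + K))
(-264 + w(2))/(-248 + U(17, O)) = (-264 + 2^(3/2))/(-248 + (1 - 1*(-6))/(5*(-9 - 6))) = (-264 + 2*√2)/(-248 + (⅕)*(1 + 6)/(-15)) = (-264 + 2*√2)/(-248 + (⅕)*(-1/15)*7) = (-264 + 2*√2)/(-248 - 7/75) = (-264 + 2*√2)/(-18607/75) = (-264 + 2*√2)*(-75/18607) = 19800/18607 - 150*√2/18607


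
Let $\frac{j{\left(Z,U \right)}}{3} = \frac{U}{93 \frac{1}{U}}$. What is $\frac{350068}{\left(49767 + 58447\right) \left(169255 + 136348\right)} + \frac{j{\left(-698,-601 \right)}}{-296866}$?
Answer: $- \frac{5970942185699957}{152171465347488766} \approx -0.039238$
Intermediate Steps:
$j{\left(Z,U \right)} = \frac{U^{2}}{31}$ ($j{\left(Z,U \right)} = 3 \frac{U}{93 \frac{1}{U}} = 3 U \frac{U}{93} = 3 \frac{U^{2}}{93} = \frac{U^{2}}{31}$)
$\frac{350068}{\left(49767 + 58447\right) \left(169255 + 136348\right)} + \frac{j{\left(-698,-601 \right)}}{-296866} = \frac{350068}{\left(49767 + 58447\right) \left(169255 + 136348\right)} + \frac{\frac{1}{31} \left(-601\right)^{2}}{-296866} = \frac{350068}{108214 \cdot 305603} + \frac{1}{31} \cdot 361201 \left(- \frac{1}{296866}\right) = \frac{350068}{33070523042} + \frac{361201}{31} \left(- \frac{1}{296866}\right) = 350068 \cdot \frac{1}{33070523042} - \frac{361201}{9202846} = \frac{175034}{16535261521} - \frac{361201}{9202846} = - \frac{5970942185699957}{152171465347488766}$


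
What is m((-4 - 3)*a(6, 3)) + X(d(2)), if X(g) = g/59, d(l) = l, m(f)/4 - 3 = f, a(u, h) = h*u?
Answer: -29026/59 ≈ -491.97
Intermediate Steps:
m(f) = 12 + 4*f
X(g) = g/59 (X(g) = g*(1/59) = g/59)
m((-4 - 3)*a(6, 3)) + X(d(2)) = (12 + 4*((-4 - 3)*(3*6))) + (1/59)*2 = (12 + 4*(-7*18)) + 2/59 = (12 + 4*(-126)) + 2/59 = (12 - 504) + 2/59 = -492 + 2/59 = -29026/59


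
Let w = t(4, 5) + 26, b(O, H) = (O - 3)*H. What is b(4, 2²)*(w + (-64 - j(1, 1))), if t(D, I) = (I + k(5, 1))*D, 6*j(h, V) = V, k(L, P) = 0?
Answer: -218/3 ≈ -72.667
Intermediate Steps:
b(O, H) = H*(-3 + O) (b(O, H) = (-3 + O)*H = H*(-3 + O))
j(h, V) = V/6
t(D, I) = D*I (t(D, I) = (I + 0)*D = I*D = D*I)
w = 46 (w = 4*5 + 26 = 20 + 26 = 46)
b(4, 2²)*(w + (-64 - j(1, 1))) = (2²*(-3 + 4))*(46 + (-64 - 1/6)) = (4*1)*(46 + (-64 - 1*⅙)) = 4*(46 + (-64 - ⅙)) = 4*(46 - 385/6) = 4*(-109/6) = -218/3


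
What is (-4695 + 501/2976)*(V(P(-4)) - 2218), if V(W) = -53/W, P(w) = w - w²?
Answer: 206349794811/19840 ≈ 1.0401e+7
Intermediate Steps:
(-4695 + 501/2976)*(V(P(-4)) - 2218) = (-4695 + 501/2976)*(-53*(-1/(4*(1 - 1*(-4)))) - 2218) = (-4695 + 501*(1/2976))*(-53*(-1/(4*(1 + 4))) - 2218) = (-4695 + 167/992)*(-53/((-4*5)) - 2218) = -4657273*(-53/(-20) - 2218)/992 = -4657273*(-53*(-1/20) - 2218)/992 = -4657273*(53/20 - 2218)/992 = -4657273/992*(-44307/20) = 206349794811/19840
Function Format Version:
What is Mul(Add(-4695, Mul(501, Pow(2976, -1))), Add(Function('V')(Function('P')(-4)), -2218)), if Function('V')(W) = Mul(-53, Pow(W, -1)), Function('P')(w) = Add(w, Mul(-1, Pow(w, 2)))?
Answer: Rational(206349794811, 19840) ≈ 1.0401e+7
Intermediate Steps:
Mul(Add(-4695, Mul(501, Pow(2976, -1))), Add(Function('V')(Function('P')(-4)), -2218)) = Mul(Add(-4695, Mul(501, Pow(2976, -1))), Add(Mul(-53, Pow(Mul(-4, Add(1, Mul(-1, -4))), -1)), -2218)) = Mul(Add(-4695, Mul(501, Rational(1, 2976))), Add(Mul(-53, Pow(Mul(-4, Add(1, 4)), -1)), -2218)) = Mul(Add(-4695, Rational(167, 992)), Add(Mul(-53, Pow(Mul(-4, 5), -1)), -2218)) = Mul(Rational(-4657273, 992), Add(Mul(-53, Pow(-20, -1)), -2218)) = Mul(Rational(-4657273, 992), Add(Mul(-53, Rational(-1, 20)), -2218)) = Mul(Rational(-4657273, 992), Add(Rational(53, 20), -2218)) = Mul(Rational(-4657273, 992), Rational(-44307, 20)) = Rational(206349794811, 19840)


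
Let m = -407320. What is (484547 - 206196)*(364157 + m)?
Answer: -12014464213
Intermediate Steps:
(484547 - 206196)*(364157 + m) = (484547 - 206196)*(364157 - 407320) = 278351*(-43163) = -12014464213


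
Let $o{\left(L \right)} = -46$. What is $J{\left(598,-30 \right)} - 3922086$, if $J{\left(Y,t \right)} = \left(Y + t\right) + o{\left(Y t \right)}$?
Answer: $-3921564$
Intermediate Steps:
$J{\left(Y,t \right)} = -46 + Y + t$ ($J{\left(Y,t \right)} = \left(Y + t\right) - 46 = -46 + Y + t$)
$J{\left(598,-30 \right)} - 3922086 = \left(-46 + 598 - 30\right) - 3922086 = 522 - 3922086 = -3921564$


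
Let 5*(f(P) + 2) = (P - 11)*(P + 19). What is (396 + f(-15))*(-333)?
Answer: -621378/5 ≈ -1.2428e+5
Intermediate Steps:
f(P) = -2 + (-11 + P)*(19 + P)/5 (f(P) = -2 + ((P - 11)*(P + 19))/5 = -2 + ((-11 + P)*(19 + P))/5 = -2 + (-11 + P)*(19 + P)/5)
(396 + f(-15))*(-333) = (396 + (-219/5 + (1/5)*(-15)**2 + (8/5)*(-15)))*(-333) = (396 + (-219/5 + (1/5)*225 - 24))*(-333) = (396 + (-219/5 + 45 - 24))*(-333) = (396 - 114/5)*(-333) = (1866/5)*(-333) = -621378/5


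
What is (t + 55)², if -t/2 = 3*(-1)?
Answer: 3721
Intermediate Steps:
t = 6 (t = -6*(-1) = -2*(-3) = 6)
(t + 55)² = (6 + 55)² = 61² = 3721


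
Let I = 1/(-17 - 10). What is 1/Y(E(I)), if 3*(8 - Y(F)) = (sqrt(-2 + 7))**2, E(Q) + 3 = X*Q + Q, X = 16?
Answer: 3/19 ≈ 0.15789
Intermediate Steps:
I = -1/27 (I = 1/(-27) = -1/27 ≈ -0.037037)
E(Q) = -3 + 17*Q (E(Q) = -3 + (16*Q + Q) = -3 + 17*Q)
Y(F) = 19/3 (Y(F) = 8 - (sqrt(-2 + 7))**2/3 = 8 - (sqrt(5))**2/3 = 8 - 1/3*5 = 8 - 5/3 = 19/3)
1/Y(E(I)) = 1/(19/3) = 3/19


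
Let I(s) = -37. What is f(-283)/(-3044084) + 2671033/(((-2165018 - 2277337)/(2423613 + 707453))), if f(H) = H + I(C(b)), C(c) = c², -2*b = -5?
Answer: -6364556071543904338/3380725444455 ≈ -1.8826e+6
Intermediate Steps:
b = 5/2 (b = -½*(-5) = 5/2 ≈ 2.5000)
f(H) = -37 + H (f(H) = H - 37 = -37 + H)
f(-283)/(-3044084) + 2671033/(((-2165018 - 2277337)/(2423613 + 707453))) = (-37 - 283)/(-3044084) + 2671033/(((-2165018 - 2277337)/(2423613 + 707453))) = -320*(-1/3044084) + 2671033/((-4442355/3131066)) = 80/761021 + 2671033/((-4442355*1/3131066)) = 80/761021 + 2671033/(-4442355/3131066) = 80/761021 + 2671033*(-3131066/4442355) = 80/761021 - 8363180611178/4442355 = -6364556071543904338/3380725444455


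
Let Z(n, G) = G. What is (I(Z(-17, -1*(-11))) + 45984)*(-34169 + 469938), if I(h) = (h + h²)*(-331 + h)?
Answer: 1631519136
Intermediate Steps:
I(h) = (-331 + h)*(h + h²)
(I(Z(-17, -1*(-11))) + 45984)*(-34169 + 469938) = ((-1*(-11))*(-331 + (-1*(-11))² - (-330)*(-11)) + 45984)*(-34169 + 469938) = (11*(-331 + 11² - 330*11) + 45984)*435769 = (11*(-331 + 121 - 3630) + 45984)*435769 = (11*(-3840) + 45984)*435769 = (-42240 + 45984)*435769 = 3744*435769 = 1631519136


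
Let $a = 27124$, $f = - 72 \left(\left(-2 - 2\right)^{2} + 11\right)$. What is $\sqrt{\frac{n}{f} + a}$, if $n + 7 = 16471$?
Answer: $\frac{\sqrt{2196358}}{9} \approx 164.67$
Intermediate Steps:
$n = 16464$ ($n = -7 + 16471 = 16464$)
$f = -1944$ ($f = - 72 \left(\left(-4\right)^{2} + 11\right) = - 72 \left(16 + 11\right) = \left(-72\right) 27 = -1944$)
$\sqrt{\frac{n}{f} + a} = \sqrt{\frac{16464}{-1944} + 27124} = \sqrt{16464 \left(- \frac{1}{1944}\right) + 27124} = \sqrt{- \frac{686}{81} + 27124} = \sqrt{\frac{2196358}{81}} = \frac{\sqrt{2196358}}{9}$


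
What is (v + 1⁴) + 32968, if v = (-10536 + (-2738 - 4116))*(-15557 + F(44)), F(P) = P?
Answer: 269804039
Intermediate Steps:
v = 269771070 (v = (-10536 + (-2738 - 4116))*(-15557 + 44) = (-10536 - 6854)*(-15513) = -17390*(-15513) = 269771070)
(v + 1⁴) + 32968 = (269771070 + 1⁴) + 32968 = (269771070 + 1) + 32968 = 269771071 + 32968 = 269804039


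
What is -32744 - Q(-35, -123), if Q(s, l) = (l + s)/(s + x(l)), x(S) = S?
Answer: -32745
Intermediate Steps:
Q(s, l) = 1 (Q(s, l) = (l + s)/(s + l) = (l + s)/(l + s) = 1)
-32744 - Q(-35, -123) = -32744 - 1*1 = -32744 - 1 = -32745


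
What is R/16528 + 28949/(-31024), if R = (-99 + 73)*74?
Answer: -33634953/32047792 ≈ -1.0495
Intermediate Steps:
R = -1924 (R = -26*74 = -1924)
R/16528 + 28949/(-31024) = -1924/16528 + 28949/(-31024) = -1924*1/16528 + 28949*(-1/31024) = -481/4132 - 28949/31024 = -33634953/32047792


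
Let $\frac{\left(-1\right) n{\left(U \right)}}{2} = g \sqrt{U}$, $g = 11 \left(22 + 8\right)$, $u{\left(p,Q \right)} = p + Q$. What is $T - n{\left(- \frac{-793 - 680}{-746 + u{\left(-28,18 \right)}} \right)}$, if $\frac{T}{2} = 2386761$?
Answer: $4773522 + \frac{110 i \sqrt{3437}}{7} \approx 4.7735 \cdot 10^{6} + 921.26 i$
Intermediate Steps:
$u{\left(p,Q \right)} = Q + p$
$T = 4773522$ ($T = 2 \cdot 2386761 = 4773522$)
$g = 330$ ($g = 11 \cdot 30 = 330$)
$n{\left(U \right)} = - 660 \sqrt{U}$ ($n{\left(U \right)} = - 2 \cdot 330 \sqrt{U} = - 660 \sqrt{U}$)
$T - n{\left(- \frac{-793 - 680}{-746 + u{\left(-28,18 \right)}} \right)} = 4773522 - - 660 \sqrt{- \frac{-793 - 680}{-746 + \left(18 - 28\right)}} = 4773522 - - 660 \sqrt{- \frac{-1473}{-746 - 10}} = 4773522 - - 660 \sqrt{- \frac{-1473}{-756}} = 4773522 - - 660 \sqrt{- \frac{\left(-1473\right) \left(-1\right)}{756}} = 4773522 - - 660 \sqrt{\left(-1\right) \frac{491}{252}} = 4773522 - - 660 \sqrt{- \frac{491}{252}} = 4773522 - - 660 \frac{i \sqrt{3437}}{42} = 4773522 - - \frac{110 i \sqrt{3437}}{7} = 4773522 + \frac{110 i \sqrt{3437}}{7}$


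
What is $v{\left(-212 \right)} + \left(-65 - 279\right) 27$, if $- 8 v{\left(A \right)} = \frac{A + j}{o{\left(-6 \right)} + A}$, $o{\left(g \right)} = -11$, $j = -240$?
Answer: $- \frac{4142561}{446} \approx -9288.3$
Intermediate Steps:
$v{\left(A \right)} = - \frac{-240 + A}{8 \left(-11 + A\right)}$ ($v{\left(A \right)} = - \frac{\left(A - 240\right) \frac{1}{-11 + A}}{8} = - \frac{\left(-240 + A\right) \frac{1}{-11 + A}}{8} = - \frac{\frac{1}{-11 + A} \left(-240 + A\right)}{8} = - \frac{-240 + A}{8 \left(-11 + A\right)}$)
$v{\left(-212 \right)} + \left(-65 - 279\right) 27 = \frac{240 - -212}{8 \left(-11 - 212\right)} + \left(-65 - 279\right) 27 = \frac{240 + 212}{8 \left(-223\right)} - 9288 = \frac{1}{8} \left(- \frac{1}{223}\right) 452 - 9288 = - \frac{113}{446} - 9288 = - \frac{4142561}{446}$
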